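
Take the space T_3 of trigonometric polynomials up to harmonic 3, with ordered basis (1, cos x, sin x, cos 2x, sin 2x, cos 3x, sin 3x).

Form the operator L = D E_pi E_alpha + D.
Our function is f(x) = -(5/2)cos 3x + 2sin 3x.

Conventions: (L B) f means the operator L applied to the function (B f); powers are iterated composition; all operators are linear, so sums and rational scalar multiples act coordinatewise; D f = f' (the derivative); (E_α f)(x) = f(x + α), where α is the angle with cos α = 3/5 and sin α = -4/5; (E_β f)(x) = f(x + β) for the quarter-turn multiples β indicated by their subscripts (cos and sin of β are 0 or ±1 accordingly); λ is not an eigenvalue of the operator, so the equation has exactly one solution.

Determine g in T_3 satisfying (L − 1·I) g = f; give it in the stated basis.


the image equals g(x) = -(1619/9490)cos 3x - (2329/4745)sin 3x

write g with unknown coordinates in the stated basis and equate coefficients in (L − 1·I) g = f
solving from the highest basis element down gives g = -(1619/9490)cos 3x - (2329/4745)sin 3x
check: L g = -(12672/4745)cos 3x + (7161/4745)sin 3x
so L g − 1·g = -(5/2)cos 3x + 2sin 3x = f ✓


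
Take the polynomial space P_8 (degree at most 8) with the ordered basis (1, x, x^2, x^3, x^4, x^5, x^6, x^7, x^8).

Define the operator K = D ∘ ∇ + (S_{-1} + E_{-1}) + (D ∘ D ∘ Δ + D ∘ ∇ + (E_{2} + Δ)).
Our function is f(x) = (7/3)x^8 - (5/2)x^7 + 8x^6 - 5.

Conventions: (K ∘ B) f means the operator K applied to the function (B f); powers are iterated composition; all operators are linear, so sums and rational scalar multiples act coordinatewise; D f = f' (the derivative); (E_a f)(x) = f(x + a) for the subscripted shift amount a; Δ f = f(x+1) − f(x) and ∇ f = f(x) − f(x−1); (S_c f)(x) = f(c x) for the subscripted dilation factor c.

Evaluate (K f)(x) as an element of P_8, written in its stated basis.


∇ f = (56/3)x^7 - (497/6)x^6 + (1387/6)x^5 - (2225/6)x^4 + (2269/6)x^3 - (1427/6)x^2 + (505/6)x - 77/6
D ∇ f = (392/3)x^6 - 497x^5 + (6935/6)x^4 - (4450/3)x^3 + (2269/2)x^2 - (1427/3)x + 505/6
S_{-1} f = (7/3)x^8 + (5/2)x^7 + 8x^6 - 5
E_{-1} f = (7/3)x^8 - (127/6)x^7 + (545/6)x^6 - (1387/6)x^5 + (2225/6)x^4 - (2269/6)x^3 + (1427/6)x^2 - (505/6)x + 47/6
(S_{-1} + E_{-1}) f = (14/3)x^8 - (56/3)x^7 + (593/6)x^6 - (1387/6)x^5 + (2225/6)x^4 - (2269/6)x^3 + (1427/6)x^2 - (505/6)x + 17/6
Δ f = (56/3)x^7 + (287/6)x^6 + (757/6)x^5 + (1175/6)x^4 + (1219/6)x^3 + (797/6)x^2 + (295/6)x + 47/6
D Δ f = (392/3)x^6 + 287x^5 + (3785/6)x^4 + (2350/3)x^3 + (1219/2)x^2 + (797/3)x + 295/6
D D Δ f = 784x^5 + 1435x^4 + (7570/3)x^3 + 2350x^2 + 1219x + 797/3
∇ f = (56/3)x^7 - (497/6)x^6 + (1387/6)x^5 - (2225/6)x^4 + (2269/6)x^3 - (1427/6)x^2 + (505/6)x - 77/6
D ∇ f = (392/3)x^6 - 497x^5 + (6935/6)x^4 - (4450/3)x^3 + (2269/2)x^2 - (1427/3)x + 505/6
E_{2} f = (7/3)x^8 + (209/6)x^7 + (703/3)x^6 + (2794/3)x^5 + (7180/3)x^4 + (12184/3)x^3 + (13264/3)x^2 + (8416/3)x + 2353/3
Δ f = (56/3)x^7 + (287/6)x^6 + (757/6)x^5 + (1175/6)x^4 + (1219/6)x^3 + (797/6)x^2 + (295/6)x + 47/6
(E_{2} + Δ) f = (7/3)x^8 + (107/2)x^7 + (1693/6)x^6 + (2115/2)x^5 + (15535/6)x^4 + (8529/2)x^3 + (27325/6)x^2 + (5709/2)x + 4753/6
(D ∘ D ∘ Δ + D ∘ ∇ + (E_{2} + Δ)) f = (7/3)x^8 + (107/2)x^7 + (2477/6)x^6 + (2689/2)x^5 + 5180x^4 + (10609/2)x^3 + (24116/3)x^2 + (21587/6)x + 1142
(D ∘ ∇ + (S_{-1} + E_{-1}) + (D ∘ D ∘ Δ + D ∘ ∇ + (E_{2} + Δ))) f = 7x^8 + (209/6)x^7 + (1927/3)x^6 + (1849/3)x^5 + (20120/3)x^4 + 3443x^3 + 9411x^2 + 3038x + 1229

g(x) = 7x^8 + (209/6)x^7 + (1927/3)x^6 + (1849/3)x^5 + (20120/3)x^4 + 3443x^3 + 9411x^2 + 3038x + 1229


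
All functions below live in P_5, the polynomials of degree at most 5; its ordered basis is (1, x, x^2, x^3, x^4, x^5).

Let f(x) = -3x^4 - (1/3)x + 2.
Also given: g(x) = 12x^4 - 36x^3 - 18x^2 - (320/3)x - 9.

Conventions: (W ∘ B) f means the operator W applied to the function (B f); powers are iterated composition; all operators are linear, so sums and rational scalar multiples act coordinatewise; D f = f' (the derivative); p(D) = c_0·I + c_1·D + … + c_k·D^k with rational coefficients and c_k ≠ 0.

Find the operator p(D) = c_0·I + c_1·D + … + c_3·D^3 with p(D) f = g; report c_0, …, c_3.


D^0 f = -3x^4 - (1/3)x + 2
D^1 f = -12x^3 - 1/3
D^2 f = -36x^2
D^3 f = -72x
matching coefficients of g against c_0 f + c_1 Df + … from the top degree down determines the c_i
solution: c_0 = -4, c_1 = 3, c_2 = 1/2, c_3 = 3/2

c_0 = -4, c_1 = 3, c_2 = 1/2, c_3 = 3/2


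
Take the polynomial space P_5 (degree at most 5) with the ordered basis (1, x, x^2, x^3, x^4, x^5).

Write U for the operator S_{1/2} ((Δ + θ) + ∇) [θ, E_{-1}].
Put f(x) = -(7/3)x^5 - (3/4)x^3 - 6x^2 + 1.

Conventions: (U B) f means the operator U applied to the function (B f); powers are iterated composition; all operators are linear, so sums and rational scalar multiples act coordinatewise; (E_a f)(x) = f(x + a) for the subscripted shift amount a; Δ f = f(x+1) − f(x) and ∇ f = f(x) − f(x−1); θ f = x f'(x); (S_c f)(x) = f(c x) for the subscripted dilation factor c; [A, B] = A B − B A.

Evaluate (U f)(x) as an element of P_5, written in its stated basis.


E_{-1} f = -(7/3)x^5 + (35/3)x^4 - (289/12)x^3 + (235/12)x^2 - (23/12)x - 23/12
θ E_{-1} f = -(35/3)x^5 + (140/3)x^4 - (289/4)x^3 + (235/6)x^2 - (23/12)x
θ f = -(35/3)x^5 - (9/4)x^3 - 12x^2
E_{-1} θ f = -(35/3)x^5 + (175/3)x^4 - (1427/12)x^3 + (1337/12)x^2 - (493/12)x + 23/12
[θ, E_{-1}] f = -(35/3)x^4 + (140/3)x^3 - (289/4)x^2 + (235/6)x - 23/12
Δ [θ, E_{-1}] f = -(140/3)x^3 + 70x^2 - (307/6)x + 23/12
θ [θ, E_{-1}] f = -(140/3)x^4 + 140x^3 - (289/2)x^2 + (235/6)x
(Δ + θ) [θ, E_{-1}] f = -(140/3)x^4 + (280/3)x^3 - (149/2)x^2 - 12x + 23/12
∇ [θ, E_{-1}] f = -(140/3)x^3 + 210x^2 - (1987/6)x + 679/4
((Δ + θ) + ∇) [θ, E_{-1}] f = -(140/3)x^4 + (140/3)x^3 + (271/2)x^2 - (2059/6)x + 515/3
S_{1/2} ((Δ + θ) + ∇) [θ, E_{-1}] f = -(35/12)x^4 + (35/6)x^3 + (271/8)x^2 - (2059/12)x + 515/3

the image equals g(x) = -(35/12)x^4 + (35/6)x^3 + (271/8)x^2 - (2059/12)x + 515/3


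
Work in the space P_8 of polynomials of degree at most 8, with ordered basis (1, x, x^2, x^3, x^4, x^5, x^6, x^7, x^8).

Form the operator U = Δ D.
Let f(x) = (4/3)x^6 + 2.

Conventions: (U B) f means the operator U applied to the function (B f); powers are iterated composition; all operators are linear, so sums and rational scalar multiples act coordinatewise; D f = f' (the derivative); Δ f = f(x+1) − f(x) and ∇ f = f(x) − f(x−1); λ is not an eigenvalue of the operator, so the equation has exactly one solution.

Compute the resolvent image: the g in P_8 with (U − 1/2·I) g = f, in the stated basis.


the result is g(x) = -(8/3)x^6 - 160x^4 - 320x^3 - 4160x^2 - 7840x - 19876

write g with unknown coordinates in the stated basis and equate coefficients in (U − 1/2·I) g = f
solving from the highest basis element down gives g = -(8/3)x^6 - 160x^4 - 320x^3 - 4160x^2 - 7840x - 19876
check: U g = -80x^4 - 160x^3 - 2080x^2 - 3920x - 9936
so U g − 1/2·g = (4/3)x^6 + 2 = f ✓


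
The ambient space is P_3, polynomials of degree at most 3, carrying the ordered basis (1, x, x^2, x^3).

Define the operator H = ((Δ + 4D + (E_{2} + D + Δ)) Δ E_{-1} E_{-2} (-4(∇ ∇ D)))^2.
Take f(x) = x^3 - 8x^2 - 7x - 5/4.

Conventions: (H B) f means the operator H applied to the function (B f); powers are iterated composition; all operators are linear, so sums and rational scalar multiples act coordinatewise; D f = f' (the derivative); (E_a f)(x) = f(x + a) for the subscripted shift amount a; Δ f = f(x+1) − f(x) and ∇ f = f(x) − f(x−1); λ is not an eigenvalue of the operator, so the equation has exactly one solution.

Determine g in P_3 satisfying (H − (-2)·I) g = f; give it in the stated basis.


the image equals g(x) = (1/2)x^3 - 4x^2 - (7/2)x - 5/8

write g with unknown coordinates in the stated basis and equate coefficients in (H − (-2)·I) g = f
solving from the highest basis element down gives g = (1/2)x^3 - 4x^2 - (7/2)x - 5/8
check: H g = 0
so H g − (-2)·g = x^3 - 8x^2 - 7x - 5/4 = f ✓


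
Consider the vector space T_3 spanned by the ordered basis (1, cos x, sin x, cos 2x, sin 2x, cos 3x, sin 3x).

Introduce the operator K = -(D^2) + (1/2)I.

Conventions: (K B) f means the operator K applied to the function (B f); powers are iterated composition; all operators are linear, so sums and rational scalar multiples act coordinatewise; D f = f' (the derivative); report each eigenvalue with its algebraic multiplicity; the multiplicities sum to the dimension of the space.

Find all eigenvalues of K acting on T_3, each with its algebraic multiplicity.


λ = 1/2 (multiplicity 1), λ = 3/2 (multiplicity 2), λ = 9/2 (multiplicity 2), λ = 19/2 (multiplicity 2)

image of 1: 1/2
image of cos x: (3/2)cos x
image of sin x: (3/2)sin x
image of cos 2x: (9/2)cos 2x
image of sin 2x: (9/2)sin 2x
image of cos 3x: (19/2)cos 3x
image of sin 3x: (19/2)sin 3x
the matrix is diagonal; its diagonal is (1/2, 3/2, 3/2, 9/2, 9/2, 19/2, 19/2)
for a triangular matrix the eigenvalues are the diagonal entries, with algebraic multiplicity their repetition count


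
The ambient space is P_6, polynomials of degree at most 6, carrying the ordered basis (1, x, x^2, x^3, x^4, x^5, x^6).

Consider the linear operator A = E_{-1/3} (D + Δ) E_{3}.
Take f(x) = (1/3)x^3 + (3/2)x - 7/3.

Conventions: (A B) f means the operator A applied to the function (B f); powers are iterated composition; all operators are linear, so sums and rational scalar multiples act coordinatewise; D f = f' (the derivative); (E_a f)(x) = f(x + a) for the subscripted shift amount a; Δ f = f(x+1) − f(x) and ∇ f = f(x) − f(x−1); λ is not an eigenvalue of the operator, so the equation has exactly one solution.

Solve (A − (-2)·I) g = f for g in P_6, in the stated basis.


the image equals g(x) = (1/6)x^3 - (1/2)x^2 - (7/6)x - 25/18

write g with unknown coordinates in the stated basis and equate coefficients in (A − (-2)·I) g = f
solving from the highest basis element down gives g = (1/6)x^3 - (1/2)x^2 - (7/6)x - 25/18
check: A g = x^2 + (23/6)x + 4/9
so A g − (-2)·g = (1/3)x^3 + (3/2)x - 7/3 = f ✓


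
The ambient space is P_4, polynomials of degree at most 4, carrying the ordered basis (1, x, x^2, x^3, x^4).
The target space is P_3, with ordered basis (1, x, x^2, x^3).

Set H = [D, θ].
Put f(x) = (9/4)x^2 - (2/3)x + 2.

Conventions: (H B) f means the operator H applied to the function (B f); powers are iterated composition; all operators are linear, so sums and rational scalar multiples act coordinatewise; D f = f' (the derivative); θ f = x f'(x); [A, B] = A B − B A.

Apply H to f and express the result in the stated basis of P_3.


θ f = (9/2)x^2 - (2/3)x
D θ f = 9x - 2/3
D f = (9/2)x - 2/3
θ D f = (9/2)x
[D, θ] f = (9/2)x - 2/3

g(x) = (9/2)x - 2/3


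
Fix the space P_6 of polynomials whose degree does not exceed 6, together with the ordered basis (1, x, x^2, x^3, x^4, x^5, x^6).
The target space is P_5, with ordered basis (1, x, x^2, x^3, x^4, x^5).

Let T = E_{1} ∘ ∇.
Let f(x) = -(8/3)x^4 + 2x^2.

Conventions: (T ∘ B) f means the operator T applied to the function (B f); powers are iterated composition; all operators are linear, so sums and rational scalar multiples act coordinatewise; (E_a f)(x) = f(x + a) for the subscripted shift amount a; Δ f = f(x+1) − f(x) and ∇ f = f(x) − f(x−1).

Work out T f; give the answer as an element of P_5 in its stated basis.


the result is g(x) = -(32/3)x^3 - 16x^2 - (20/3)x - 2/3

∇ f = -(32/3)x^3 + 16x^2 - (20/3)x + 2/3
E_{1} ∇ f = -(32/3)x^3 - 16x^2 - (20/3)x - 2/3


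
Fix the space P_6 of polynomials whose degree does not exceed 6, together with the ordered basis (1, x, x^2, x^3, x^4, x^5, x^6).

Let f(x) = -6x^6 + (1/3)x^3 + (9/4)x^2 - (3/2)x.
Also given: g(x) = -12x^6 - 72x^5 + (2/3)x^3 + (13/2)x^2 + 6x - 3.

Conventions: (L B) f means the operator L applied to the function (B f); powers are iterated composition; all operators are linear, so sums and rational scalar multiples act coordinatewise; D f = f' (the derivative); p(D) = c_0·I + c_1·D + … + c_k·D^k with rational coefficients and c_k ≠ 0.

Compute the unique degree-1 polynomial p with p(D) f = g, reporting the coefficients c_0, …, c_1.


D^0 f = -6x^6 + (1/3)x^3 + (9/4)x^2 - (3/2)x
D^1 f = -36x^5 + x^2 + (9/2)x - 3/2
matching coefficients of g against c_0 f + c_1 Df + … from the top degree down determines the c_i
solution: c_0 = 2, c_1 = 2

p(D) = 2·I + 2·D, i.e. c_0 = 2, c_1 = 2


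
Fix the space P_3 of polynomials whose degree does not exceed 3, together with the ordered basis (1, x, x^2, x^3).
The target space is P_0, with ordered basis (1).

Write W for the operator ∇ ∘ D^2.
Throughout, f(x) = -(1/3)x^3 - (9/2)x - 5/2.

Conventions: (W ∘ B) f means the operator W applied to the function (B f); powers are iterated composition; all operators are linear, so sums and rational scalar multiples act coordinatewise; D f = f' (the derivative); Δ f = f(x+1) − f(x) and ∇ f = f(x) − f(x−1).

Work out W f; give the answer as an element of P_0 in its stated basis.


the image equals g(x) = -2

D f = -x^2 - 9/2
D D f = -2x
∇ D^2 f = -2


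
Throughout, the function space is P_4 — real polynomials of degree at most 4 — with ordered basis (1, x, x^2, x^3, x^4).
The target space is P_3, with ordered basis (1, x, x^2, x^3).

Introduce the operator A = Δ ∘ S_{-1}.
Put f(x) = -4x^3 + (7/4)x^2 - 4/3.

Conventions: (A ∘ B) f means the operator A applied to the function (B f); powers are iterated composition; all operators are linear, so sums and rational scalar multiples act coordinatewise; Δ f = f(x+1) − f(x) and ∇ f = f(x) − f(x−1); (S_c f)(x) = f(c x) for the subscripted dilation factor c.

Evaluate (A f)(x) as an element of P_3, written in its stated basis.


S_{-1} f = 4x^3 + (7/4)x^2 - 4/3
Δ S_{-1} f = 12x^2 + (31/2)x + 23/4

the result is g(x) = 12x^2 + (31/2)x + 23/4


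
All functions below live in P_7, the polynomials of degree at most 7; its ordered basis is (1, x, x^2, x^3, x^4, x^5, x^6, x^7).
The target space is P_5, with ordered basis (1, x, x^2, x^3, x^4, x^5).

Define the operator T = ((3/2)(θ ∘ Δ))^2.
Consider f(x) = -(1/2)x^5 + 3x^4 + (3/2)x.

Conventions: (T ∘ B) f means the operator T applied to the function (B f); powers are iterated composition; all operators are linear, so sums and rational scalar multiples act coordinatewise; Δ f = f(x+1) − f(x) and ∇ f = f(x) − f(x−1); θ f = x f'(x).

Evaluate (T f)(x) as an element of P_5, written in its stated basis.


Δ f = -(5/2)x^4 + 7x^3 + 13x^2 + (19/2)x + 4
θ Δ f = -10x^4 + 21x^3 + 26x^2 + (19/2)x
((3/2)(θ ∘ Δ)) f = -15x^4 + (63/2)x^3 + 39x^2 + (57/4)x
Δ ((3/2)(θ ∘ Δ)) f = -60x^3 + (9/2)x^2 + (225/2)x + 279/4
θ Δ ((3/2)(θ ∘ Δ)) f = -180x^3 + 9x^2 + (225/2)x
((3/2)(θ ∘ Δ)) ((3/2)(θ ∘ Δ)) f = -270x^3 + (27/2)x^2 + (675/4)x

the result is g(x) = -270x^3 + (27/2)x^2 + (675/4)x


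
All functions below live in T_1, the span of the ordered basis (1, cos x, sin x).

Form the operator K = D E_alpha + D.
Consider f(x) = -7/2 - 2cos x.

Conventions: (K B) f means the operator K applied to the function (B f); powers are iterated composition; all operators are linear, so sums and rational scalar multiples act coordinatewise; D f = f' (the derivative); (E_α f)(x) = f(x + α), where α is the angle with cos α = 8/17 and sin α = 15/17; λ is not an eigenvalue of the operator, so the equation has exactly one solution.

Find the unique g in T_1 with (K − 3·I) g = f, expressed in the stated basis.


the image equals g(x) = 7/6 + (132/293)cos x - (50/293)sin x

write g with unknown coordinates in the stated basis and equate coefficients in (K − 3·I) g = f
solving from the highest basis element down gives g = 7/6 + (132/293)cos x - (50/293)sin x
check: K g = -(190/293)cos x - (150/293)sin x
so K g − 3·g = -7/2 - 2cos x = f ✓


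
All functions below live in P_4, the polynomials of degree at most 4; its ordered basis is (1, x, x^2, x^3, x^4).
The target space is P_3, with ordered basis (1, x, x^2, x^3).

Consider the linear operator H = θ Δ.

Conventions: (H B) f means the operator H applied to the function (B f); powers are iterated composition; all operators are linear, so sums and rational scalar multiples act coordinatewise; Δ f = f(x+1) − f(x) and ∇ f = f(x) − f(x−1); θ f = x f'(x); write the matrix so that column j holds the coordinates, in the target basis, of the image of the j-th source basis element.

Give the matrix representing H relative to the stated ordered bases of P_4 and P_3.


image of 1: 0
image of x: 0
image of x^2: 2x
image of x^3: 6x^2 + 3x
image of x^4: 12x^3 + 12x^2 + 4x
each image's coordinates form column j of the matrix

the matrix is [[0, 0, 0, 0, 0]; [0, 0, 2, 3, 4]; [0, 0, 0, 6, 12]; [0, 0, 0, 0, 12]] (rows listed top to bottom)


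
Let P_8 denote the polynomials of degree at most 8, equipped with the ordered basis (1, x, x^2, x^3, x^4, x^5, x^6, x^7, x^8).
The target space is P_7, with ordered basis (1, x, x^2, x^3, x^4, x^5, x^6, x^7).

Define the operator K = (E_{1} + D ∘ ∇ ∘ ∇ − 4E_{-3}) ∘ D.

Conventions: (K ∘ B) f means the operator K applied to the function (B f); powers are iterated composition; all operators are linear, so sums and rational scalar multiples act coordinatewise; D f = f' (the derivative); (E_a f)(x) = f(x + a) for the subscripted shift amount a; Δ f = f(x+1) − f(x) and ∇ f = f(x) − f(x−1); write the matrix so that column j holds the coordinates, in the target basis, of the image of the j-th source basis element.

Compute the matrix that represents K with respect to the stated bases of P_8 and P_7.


image of 1: 0
image of x: -3
image of x^2: -6x + 26
image of x^3: -9x^2 + 78x - 105
image of x^4: -12x^3 + 156x^2 - 420x + 460
image of x^5: -15x^4 + 260x^3 - 1050x^2 + 2300x - 1735
image of x^6: -18x^5 + 390x^4 - 2100x^3 + 6900x^2 - 10410x + 6258
image of x^7: -21x^6 + 546x^5 - 3675x^4 + 16100x^3 - 36435x^2 + 43806x - 21665
image of x^8: -24x^7 + 728x^6 - 5880x^5 + 32200x^4 - 97160x^3 + 175224x^2 - 173320x + 73464
each image's coordinates form column j of the matrix

the matrix is [[0, -3, 26, -105, 460, -1735, 6258, -21665, 73464]; [0, 0, -6, 78, -420, 2300, -10410, 43806, -173320]; [0, 0, 0, -9, 156, -1050, 6900, -36435, 175224]; [0, 0, 0, 0, -12, 260, -2100, 16100, -97160]; [0, 0, 0, 0, 0, -15, 390, -3675, 32200]; [0, 0, 0, 0, 0, 0, -18, 546, -5880]; [0, 0, 0, 0, 0, 0, 0, -21, 728]; [0, 0, 0, 0, 0, 0, 0, 0, -24]] (rows listed top to bottom)


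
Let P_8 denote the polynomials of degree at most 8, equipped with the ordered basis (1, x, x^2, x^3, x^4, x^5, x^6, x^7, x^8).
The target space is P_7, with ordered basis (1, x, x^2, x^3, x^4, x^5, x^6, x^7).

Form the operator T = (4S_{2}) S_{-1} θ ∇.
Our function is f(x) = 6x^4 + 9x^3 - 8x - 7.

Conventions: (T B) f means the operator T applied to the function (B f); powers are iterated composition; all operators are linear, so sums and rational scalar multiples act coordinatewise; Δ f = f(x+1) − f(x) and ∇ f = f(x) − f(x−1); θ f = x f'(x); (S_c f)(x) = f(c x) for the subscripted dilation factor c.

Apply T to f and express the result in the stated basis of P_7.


∇ f = 24x^3 - 9x^2 - 3x - 5
θ ∇ f = 72x^3 - 18x^2 - 3x
S_{-1} θ ∇ f = -72x^3 - 18x^2 + 3x
S_{2} (S_{-1} θ ∇) f = -576x^3 - 72x^2 + 6x
(4S_{2}) (S_{-1} θ ∇) f = -2304x^3 - 288x^2 + 24x

the result is g(x) = -2304x^3 - 288x^2 + 24x


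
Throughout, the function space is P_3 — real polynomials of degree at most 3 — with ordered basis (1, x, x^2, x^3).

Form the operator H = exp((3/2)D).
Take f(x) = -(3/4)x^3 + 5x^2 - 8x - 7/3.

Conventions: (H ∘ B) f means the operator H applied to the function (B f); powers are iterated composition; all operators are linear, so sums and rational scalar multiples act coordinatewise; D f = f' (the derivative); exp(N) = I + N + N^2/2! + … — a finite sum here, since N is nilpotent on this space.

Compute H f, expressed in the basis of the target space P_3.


g(x) = -(3/4)x^3 + (13/8)x^2 + (31/16)x - 539/96

order-1 term: -(27/8)x^2 + 15x - 12
order-2 term: -(81/16)x + 45/4
order-3 term: -81/32
the series for exp((3/2)D) f terminates at order 3
exp((3/2)D) f = -(3/4)x^3 + (13/8)x^2 + (31/16)x - 539/96


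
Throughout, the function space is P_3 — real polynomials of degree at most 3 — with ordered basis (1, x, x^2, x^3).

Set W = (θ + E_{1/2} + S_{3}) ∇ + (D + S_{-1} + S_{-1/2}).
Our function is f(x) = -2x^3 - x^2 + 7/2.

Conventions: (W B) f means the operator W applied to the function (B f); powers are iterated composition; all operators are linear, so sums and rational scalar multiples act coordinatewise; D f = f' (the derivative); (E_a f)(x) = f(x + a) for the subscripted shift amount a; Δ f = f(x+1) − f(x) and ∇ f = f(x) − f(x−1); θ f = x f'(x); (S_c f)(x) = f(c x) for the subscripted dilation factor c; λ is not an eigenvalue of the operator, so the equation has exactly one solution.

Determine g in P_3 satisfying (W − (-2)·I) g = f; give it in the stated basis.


the result is g(x) = -(16/7)x^3 + (2468/91)x^2 - (64224/91)x + 391437/728

write g with unknown coordinates in the stated basis and equate coefficients in (W − (-2)·I) g = f
solving from the highest basis element down gives g = -(16/7)x^3 + (2468/91)x^2 - (64224/91)x + 391437/728
check: W g = (18/7)x^3 - (5027/91)x^2 + (128448/91)x - 390163/364
so W g − (-2)·g = -2x^3 - x^2 + 7/2 = f ✓


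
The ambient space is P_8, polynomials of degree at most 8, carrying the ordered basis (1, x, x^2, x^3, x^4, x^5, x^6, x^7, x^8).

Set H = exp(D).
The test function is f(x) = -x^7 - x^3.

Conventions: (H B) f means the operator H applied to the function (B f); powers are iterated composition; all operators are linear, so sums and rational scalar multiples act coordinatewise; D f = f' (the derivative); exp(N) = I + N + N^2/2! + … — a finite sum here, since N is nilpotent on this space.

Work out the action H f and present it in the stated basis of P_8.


order-1 term: -7x^6 - 3x^2
order-2 term: -21x^5 - 3x
order-3 term: -35x^4 - 1
order-4 term: -35x^3
order-5 term: -21x^2
order-6 term: -7x
order-7 term: -1
the series for exp(D) f terminates at order 7
exp(D) f = -x^7 - 7x^6 - 21x^5 - 35x^4 - 36x^3 - 24x^2 - 10x - 2

the result is g(x) = -x^7 - 7x^6 - 21x^5 - 35x^4 - 36x^3 - 24x^2 - 10x - 2


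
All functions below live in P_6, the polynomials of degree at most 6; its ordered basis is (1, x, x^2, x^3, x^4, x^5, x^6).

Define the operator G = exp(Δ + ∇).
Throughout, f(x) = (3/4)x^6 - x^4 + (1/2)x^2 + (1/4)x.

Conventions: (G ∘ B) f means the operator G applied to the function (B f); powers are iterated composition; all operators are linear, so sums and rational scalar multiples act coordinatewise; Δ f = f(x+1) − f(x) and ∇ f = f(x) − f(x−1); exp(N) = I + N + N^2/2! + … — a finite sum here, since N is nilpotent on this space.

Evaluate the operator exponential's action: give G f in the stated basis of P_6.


the image equals g(x) = (3/4)x^6 + 9x^5 + 44x^4 + 142x^3 + (673/2)x^2 + (1901/4)x + 613/2

order-1 term: 9x^5 + 22x^3 + 3x + 1/2
order-2 term: 45x^4 + 156x^2 + 34
order-3 term: 120x^3 + 328x
order-4 term: 180x^2 + 224
order-5 term: 144x
order-6 term: 48
the series for exp(Δ + ∇) f terminates at order 6
exp(Δ + ∇) f = (3/4)x^6 + 9x^5 + 44x^4 + 142x^3 + (673/2)x^2 + (1901/4)x + 613/2


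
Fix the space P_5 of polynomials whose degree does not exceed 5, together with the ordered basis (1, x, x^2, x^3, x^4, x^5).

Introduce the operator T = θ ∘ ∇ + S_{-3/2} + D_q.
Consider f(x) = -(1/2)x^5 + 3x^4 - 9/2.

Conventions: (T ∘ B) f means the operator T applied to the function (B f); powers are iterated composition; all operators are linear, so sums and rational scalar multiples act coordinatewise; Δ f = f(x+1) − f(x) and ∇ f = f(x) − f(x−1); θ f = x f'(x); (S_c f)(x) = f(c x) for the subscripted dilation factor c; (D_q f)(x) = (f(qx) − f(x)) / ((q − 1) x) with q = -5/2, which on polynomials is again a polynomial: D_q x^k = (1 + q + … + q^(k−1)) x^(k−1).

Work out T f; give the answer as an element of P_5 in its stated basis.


the image equals g(x) = (243/64)x^5 - (285/32)x^4 + (147/8)x^3 - 46x^2 + (29/2)x - 9/2

∇ f = -(5/2)x^4 + 17x^3 - 23x^2 + (29/2)x - 7/2
θ ∇ f = -10x^4 + 51x^3 - 46x^2 + (29/2)x
S_{-3/2} f = (243/64)x^5 + (243/16)x^4 - 9/2
D_q f = -(451/32)x^4 - (261/8)x^3
(θ ∘ ∇ + S_{-3/2} + D_q) f = (243/64)x^5 - (285/32)x^4 + (147/8)x^3 - 46x^2 + (29/2)x - 9/2


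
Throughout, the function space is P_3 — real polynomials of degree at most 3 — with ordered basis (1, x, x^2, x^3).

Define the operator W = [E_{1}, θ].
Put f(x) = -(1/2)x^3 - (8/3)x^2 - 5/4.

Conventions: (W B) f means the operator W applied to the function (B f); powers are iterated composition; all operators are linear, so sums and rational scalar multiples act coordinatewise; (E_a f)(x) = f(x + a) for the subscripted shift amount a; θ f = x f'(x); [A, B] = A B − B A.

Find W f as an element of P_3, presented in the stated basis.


g(x) = -(3/2)x^2 - (25/3)x - 41/6

θ f = -(3/2)x^3 - (16/3)x^2
E_{1} θ f = -(3/2)x^3 - (59/6)x^2 - (91/6)x - 41/6
E_{1} f = -(1/2)x^3 - (25/6)x^2 - (41/6)x - 53/12
θ E_{1} f = -(3/2)x^3 - (25/3)x^2 - (41/6)x
[E_{1}, θ] f = -(3/2)x^2 - (25/3)x - 41/6


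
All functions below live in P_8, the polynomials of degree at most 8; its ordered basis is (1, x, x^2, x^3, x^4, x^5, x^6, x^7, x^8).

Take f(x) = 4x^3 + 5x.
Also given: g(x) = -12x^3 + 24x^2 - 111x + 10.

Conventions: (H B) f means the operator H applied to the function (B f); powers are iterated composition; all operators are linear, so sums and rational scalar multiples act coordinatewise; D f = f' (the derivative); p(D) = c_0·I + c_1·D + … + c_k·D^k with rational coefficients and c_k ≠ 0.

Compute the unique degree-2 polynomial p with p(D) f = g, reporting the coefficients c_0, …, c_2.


D^0 f = 4x^3 + 5x
D^1 f = 12x^2 + 5
D^2 f = 24x
matching coefficients of g against c_0 f + c_1 Df + … from the top degree down determines the c_i
solution: c_0 = -3, c_1 = 2, c_2 = -4

p(D) = -3·I + 2·D − 4·D^2, i.e. c_0 = -3, c_1 = 2, c_2 = -4


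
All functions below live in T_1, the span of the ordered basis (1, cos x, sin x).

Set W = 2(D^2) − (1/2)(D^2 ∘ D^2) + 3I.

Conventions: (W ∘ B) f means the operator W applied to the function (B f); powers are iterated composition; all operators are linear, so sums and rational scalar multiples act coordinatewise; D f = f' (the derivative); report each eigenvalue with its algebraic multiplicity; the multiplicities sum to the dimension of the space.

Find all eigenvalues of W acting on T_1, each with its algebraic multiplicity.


image of 1: 3
image of cos x: (1/2)cos x
image of sin x: (1/2)sin x
the matrix is diagonal; its diagonal is (3, 1/2, 1/2)
for a triangular matrix the eigenvalues are the diagonal entries, with algebraic multiplicity their repetition count

λ = 1/2 (multiplicity 2), λ = 3 (multiplicity 1)


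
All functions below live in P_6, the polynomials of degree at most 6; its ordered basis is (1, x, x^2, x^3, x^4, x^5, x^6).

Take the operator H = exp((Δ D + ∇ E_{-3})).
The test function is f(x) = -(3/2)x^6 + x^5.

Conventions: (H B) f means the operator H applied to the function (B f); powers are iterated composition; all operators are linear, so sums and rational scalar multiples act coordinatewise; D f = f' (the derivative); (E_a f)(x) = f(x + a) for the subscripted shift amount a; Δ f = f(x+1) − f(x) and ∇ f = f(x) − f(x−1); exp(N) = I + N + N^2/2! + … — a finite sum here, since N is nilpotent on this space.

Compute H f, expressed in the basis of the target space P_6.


order-1 term: -9x^5 + (235/2)x^4 - 1250x^3 + (8495/2)x^2 - 7929x + 11655/2
order-2 term: -(45/2)x^4 + 460x^3 - (10875/2)x^2 + 26870x - 106333/2
order-3 term: -30x^3 + 685x^2 - 7125x + 25435
order-4 term: -(45/2)x^2 + 455x - 5875/2
order-5 term: -9x + 227/2
order-6 term: -3/2
the series for exp((Δ D + ∇ E_{-3})) f terminates at order 6
exp((Δ D + ∇ E_{-3})) f = -(3/2)x^6 - 8x^5 + 95x^4 - 820x^3 - (1055/2)x^2 + 12262x - 49459/2

the image equals g(x) = -(3/2)x^6 - 8x^5 + 95x^4 - 820x^3 - (1055/2)x^2 + 12262x - 49459/2


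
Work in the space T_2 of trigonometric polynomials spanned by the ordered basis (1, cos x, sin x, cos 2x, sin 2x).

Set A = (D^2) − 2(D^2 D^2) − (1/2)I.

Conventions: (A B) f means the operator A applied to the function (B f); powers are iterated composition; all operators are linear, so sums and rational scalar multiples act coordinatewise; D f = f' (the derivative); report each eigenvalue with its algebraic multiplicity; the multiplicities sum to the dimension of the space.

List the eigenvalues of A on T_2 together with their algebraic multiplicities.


λ = -73/2 (multiplicity 2), λ = -7/2 (multiplicity 2), λ = -1/2 (multiplicity 1)

image of 1: -1/2
image of cos x: -(7/2)cos x
image of sin x: -(7/2)sin x
image of cos 2x: -(73/2)cos 2x
image of sin 2x: -(73/2)sin 2x
the matrix is diagonal; its diagonal is (-1/2, -7/2, -7/2, -73/2, -73/2)
for a triangular matrix the eigenvalues are the diagonal entries, with algebraic multiplicity their repetition count


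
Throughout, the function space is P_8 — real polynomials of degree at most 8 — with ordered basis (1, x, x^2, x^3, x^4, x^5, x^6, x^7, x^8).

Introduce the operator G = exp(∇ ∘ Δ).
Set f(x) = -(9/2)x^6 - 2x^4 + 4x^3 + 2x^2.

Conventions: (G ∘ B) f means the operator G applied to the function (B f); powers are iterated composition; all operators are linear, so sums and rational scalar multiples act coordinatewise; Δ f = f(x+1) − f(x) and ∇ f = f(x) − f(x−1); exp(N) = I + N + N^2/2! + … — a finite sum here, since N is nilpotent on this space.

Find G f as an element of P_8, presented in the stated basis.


order-1 term: -135x^4 - 159x^2 + 24x - 9
order-2 term: -810x^2 - 294
order-3 term: -540
the series for exp(∇ ∘ Δ) f terminates at order 3
exp(∇ ∘ Δ) f = -(9/2)x^6 - 137x^4 + 4x^3 - 967x^2 + 24x - 843

the image equals g(x) = -(9/2)x^6 - 137x^4 + 4x^3 - 967x^2 + 24x - 843


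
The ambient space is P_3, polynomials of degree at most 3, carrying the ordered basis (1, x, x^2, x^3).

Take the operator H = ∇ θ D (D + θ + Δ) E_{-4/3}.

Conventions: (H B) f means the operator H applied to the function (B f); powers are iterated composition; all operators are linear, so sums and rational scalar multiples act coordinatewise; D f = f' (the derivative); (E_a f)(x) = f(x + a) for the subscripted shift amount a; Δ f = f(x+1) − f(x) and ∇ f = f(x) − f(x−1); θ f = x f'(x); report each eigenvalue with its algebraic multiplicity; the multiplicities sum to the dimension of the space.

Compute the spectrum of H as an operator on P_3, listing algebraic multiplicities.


image of 1: 0
image of x: 0
image of x^2: 4
image of x^3: 36x - 22
the matrix is upper triangular; its diagonal is (0, 0, 0, 0)
for a triangular matrix the eigenvalues are the diagonal entries, with algebraic multiplicity their repetition count

λ = 0 (multiplicity 4)


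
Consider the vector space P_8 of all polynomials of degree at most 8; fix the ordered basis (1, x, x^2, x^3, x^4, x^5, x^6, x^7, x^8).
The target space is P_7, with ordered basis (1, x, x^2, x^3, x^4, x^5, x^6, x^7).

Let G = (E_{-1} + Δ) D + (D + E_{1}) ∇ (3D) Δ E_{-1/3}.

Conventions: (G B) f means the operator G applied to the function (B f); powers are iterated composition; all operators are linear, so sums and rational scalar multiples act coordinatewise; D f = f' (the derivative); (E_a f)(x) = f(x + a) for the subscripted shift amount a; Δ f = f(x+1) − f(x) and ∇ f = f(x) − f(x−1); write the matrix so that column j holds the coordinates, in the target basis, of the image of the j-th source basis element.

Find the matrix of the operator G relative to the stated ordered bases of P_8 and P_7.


image of 1: 0
image of x: 1
image of x^2: 2x
image of x^3: 3x^2 + 24
image of x^4: 4x^3 + 96x + 120
image of x^5: 5x^4 + 240x^2 + 600x
image of x^6: 6x^5 + 480x^3 + 1800x^2 + 1580/3
image of x^7: 7x^6 + 840x^4 + 4200x^3 + (11060/3)x - 476/9
image of x^8: 8x^7 + 1344x^5 + 8400x^4 + (44240/3)x^2 - (3808/9)x + 48944/27
each image's coordinates form column j of the matrix

the matrix is [[0, 1, 0, 24, 120, 0, 1580/3, -476/9, 48944/27]; [0, 0, 2, 0, 96, 600, 0, 11060/3, -3808/9]; [0, 0, 0, 3, 0, 240, 1800, 0, 44240/3]; [0, 0, 0, 0, 4, 0, 480, 4200, 0]; [0, 0, 0, 0, 0, 5, 0, 840, 8400]; [0, 0, 0, 0, 0, 0, 6, 0, 1344]; [0, 0, 0, 0, 0, 0, 0, 7, 0]; [0, 0, 0, 0, 0, 0, 0, 0, 8]] (rows listed top to bottom)


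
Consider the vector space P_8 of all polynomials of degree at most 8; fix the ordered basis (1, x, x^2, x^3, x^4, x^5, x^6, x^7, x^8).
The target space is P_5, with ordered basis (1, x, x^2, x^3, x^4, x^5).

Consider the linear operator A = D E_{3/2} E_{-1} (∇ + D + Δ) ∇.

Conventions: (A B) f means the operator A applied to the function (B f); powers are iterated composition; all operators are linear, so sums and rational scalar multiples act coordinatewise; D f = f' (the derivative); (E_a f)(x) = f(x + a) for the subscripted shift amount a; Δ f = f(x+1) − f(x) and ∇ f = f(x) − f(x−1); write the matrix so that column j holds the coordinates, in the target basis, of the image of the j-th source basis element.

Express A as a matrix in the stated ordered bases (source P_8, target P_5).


the matrix is [[0, 0, 0, 18, 0, 55, 0, 1295/8, 0]; [0, 0, 0, 0, 72, 0, 330, 0, 1295]; [0, 0, 0, 0, 0, 180, 0, 1155, 0]; [0, 0, 0, 0, 0, 0, 360, 0, 3080]; [0, 0, 0, 0, 0, 0, 0, 630, 0]; [0, 0, 0, 0, 0, 0, 0, 0, 1008]] (rows listed top to bottom)

image of 1: 0
image of x: 0
image of x^2: 0
image of x^3: 18
image of x^4: 72x
image of x^5: 180x^2 + 55
image of x^6: 360x^3 + 330x
image of x^7: 630x^4 + 1155x^2 + 1295/8
image of x^8: 1008x^5 + 3080x^3 + 1295x
each image's coordinates form column j of the matrix


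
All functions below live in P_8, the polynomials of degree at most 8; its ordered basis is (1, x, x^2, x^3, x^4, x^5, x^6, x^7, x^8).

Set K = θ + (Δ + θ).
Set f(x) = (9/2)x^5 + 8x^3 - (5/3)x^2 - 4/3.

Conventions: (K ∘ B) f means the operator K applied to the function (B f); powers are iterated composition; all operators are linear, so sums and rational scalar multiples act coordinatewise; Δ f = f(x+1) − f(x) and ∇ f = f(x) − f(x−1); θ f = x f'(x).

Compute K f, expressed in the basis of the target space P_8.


the result is g(x) = 45x^5 + (45/2)x^4 + 93x^3 + (187/3)x^2 + (259/6)x + 65/6

θ f = (45/2)x^5 + 24x^3 - (10/3)x^2
Δ f = (45/2)x^4 + 45x^3 + 69x^2 + (259/6)x + 65/6
θ f = (45/2)x^5 + 24x^3 - (10/3)x^2
(Δ + θ) f = (45/2)x^5 + (45/2)x^4 + 69x^3 + (197/3)x^2 + (259/6)x + 65/6
(θ + (Δ + θ)) f = 45x^5 + (45/2)x^4 + 93x^3 + (187/3)x^2 + (259/6)x + 65/6


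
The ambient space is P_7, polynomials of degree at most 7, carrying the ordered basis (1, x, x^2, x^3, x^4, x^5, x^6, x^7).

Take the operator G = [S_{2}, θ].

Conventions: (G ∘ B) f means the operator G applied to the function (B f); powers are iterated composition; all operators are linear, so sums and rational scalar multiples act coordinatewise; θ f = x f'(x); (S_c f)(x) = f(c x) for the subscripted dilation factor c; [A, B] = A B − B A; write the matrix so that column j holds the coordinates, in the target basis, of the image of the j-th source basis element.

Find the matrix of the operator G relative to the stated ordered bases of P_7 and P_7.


image of 1: 0
image of x: 0
image of x^2: 0
image of x^3: 0
image of x^4: 0
image of x^5: 0
image of x^6: 0
image of x^7: 0
each image's coordinates form column j of the matrix

the matrix is [[0, 0, 0, 0, 0, 0, 0, 0]; [0, 0, 0, 0, 0, 0, 0, 0]; [0, 0, 0, 0, 0, 0, 0, 0]; [0, 0, 0, 0, 0, 0, 0, 0]; [0, 0, 0, 0, 0, 0, 0, 0]; [0, 0, 0, 0, 0, 0, 0, 0]; [0, 0, 0, 0, 0, 0, 0, 0]; [0, 0, 0, 0, 0, 0, 0, 0]] (rows listed top to bottom)


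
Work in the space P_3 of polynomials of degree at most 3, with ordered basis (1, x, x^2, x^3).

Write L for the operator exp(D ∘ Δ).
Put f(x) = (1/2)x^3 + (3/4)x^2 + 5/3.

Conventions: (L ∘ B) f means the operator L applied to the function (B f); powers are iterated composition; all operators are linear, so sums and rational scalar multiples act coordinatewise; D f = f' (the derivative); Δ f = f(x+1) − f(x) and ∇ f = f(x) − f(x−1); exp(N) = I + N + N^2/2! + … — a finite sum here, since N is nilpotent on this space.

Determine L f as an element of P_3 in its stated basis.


order-1 term: 3x + 3
the series for exp(D ∘ Δ) f terminates at order 1
exp(D ∘ Δ) f = (1/2)x^3 + (3/4)x^2 + 3x + 14/3

the result is g(x) = (1/2)x^3 + (3/4)x^2 + 3x + 14/3


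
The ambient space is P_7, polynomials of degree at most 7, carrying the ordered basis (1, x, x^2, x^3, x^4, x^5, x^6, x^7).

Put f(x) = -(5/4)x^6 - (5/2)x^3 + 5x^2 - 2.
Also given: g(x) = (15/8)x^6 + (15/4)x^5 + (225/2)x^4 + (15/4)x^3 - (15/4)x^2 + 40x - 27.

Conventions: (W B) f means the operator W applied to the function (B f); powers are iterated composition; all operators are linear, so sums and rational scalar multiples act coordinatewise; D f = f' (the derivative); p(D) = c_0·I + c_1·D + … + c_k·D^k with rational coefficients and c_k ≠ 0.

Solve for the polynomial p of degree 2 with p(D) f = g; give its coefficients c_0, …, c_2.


c_0 = -3/2, c_1 = -1/2, c_2 = -3

D^0 f = -(5/4)x^6 - (5/2)x^3 + 5x^2 - 2
D^1 f = -(15/2)x^5 - (15/2)x^2 + 10x
D^2 f = -(75/2)x^4 - 15x + 10
matching coefficients of g against c_0 f + c_1 Df + … from the top degree down determines the c_i
solution: c_0 = -3/2, c_1 = -1/2, c_2 = -3


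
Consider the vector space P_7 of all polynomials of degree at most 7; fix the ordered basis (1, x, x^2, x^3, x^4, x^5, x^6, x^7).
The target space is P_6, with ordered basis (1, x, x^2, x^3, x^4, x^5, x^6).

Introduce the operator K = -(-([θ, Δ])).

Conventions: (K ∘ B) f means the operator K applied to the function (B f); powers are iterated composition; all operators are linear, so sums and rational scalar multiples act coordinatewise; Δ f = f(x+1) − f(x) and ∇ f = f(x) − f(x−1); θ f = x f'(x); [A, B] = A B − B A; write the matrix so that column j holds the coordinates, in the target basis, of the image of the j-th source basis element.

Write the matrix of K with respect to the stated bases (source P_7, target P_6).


the matrix is [[0, -1, -2, -3, -4, -5, -6, -7]; [0, 0, -2, -6, -12, -20, -30, -42]; [0, 0, 0, -3, -12, -30, -60, -105]; [0, 0, 0, 0, -4, -20, -60, -140]; [0, 0, 0, 0, 0, -5, -30, -105]; [0, 0, 0, 0, 0, 0, -6, -42]; [0, 0, 0, 0, 0, 0, 0, -7]] (rows listed top to bottom)

image of 1: 0
image of x: -1
image of x^2: -2x - 2
image of x^3: -3x^2 - 6x - 3
image of x^4: -4x^3 - 12x^2 - 12x - 4
image of x^5: -5x^4 - 20x^3 - 30x^2 - 20x - 5
image of x^6: -6x^5 - 30x^4 - 60x^3 - 60x^2 - 30x - 6
image of x^7: -7x^6 - 42x^5 - 105x^4 - 140x^3 - 105x^2 - 42x - 7
each image's coordinates form column j of the matrix


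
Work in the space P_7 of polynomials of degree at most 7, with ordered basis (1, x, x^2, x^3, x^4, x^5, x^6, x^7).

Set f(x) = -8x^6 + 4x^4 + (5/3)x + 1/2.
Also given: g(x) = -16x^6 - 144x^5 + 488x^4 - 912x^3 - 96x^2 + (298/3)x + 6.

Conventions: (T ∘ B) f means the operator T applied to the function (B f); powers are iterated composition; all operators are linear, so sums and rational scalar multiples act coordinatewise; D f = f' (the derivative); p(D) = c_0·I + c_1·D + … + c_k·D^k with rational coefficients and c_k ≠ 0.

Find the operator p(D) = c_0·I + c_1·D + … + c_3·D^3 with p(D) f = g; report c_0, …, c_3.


D^0 f = -8x^6 + 4x^4 + (5/3)x + 1/2
D^1 f = -48x^5 + 16x^3 + 5/3
D^2 f = -240x^4 + 48x^2
D^3 f = -960x^3 + 96x
matching coefficients of g against c_0 f + c_1 Df + … from the top degree down determines the c_i
solution: c_0 = 2, c_1 = 3, c_2 = -2, c_3 = 1

c_0 = 2, c_1 = 3, c_2 = -2, c_3 = 1


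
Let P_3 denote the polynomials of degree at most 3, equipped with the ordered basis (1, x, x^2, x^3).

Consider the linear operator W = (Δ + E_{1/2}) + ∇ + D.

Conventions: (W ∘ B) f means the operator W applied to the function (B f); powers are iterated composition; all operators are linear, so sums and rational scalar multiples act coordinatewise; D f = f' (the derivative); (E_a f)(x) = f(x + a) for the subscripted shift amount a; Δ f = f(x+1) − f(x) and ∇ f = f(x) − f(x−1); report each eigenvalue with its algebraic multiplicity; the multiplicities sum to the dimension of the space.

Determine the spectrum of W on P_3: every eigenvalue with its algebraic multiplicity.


λ = 1 (multiplicity 4)

image of 1: 1
image of x: x + 7/2
image of x^2: x^2 + 7x + 1/4
image of x^3: x^3 + (21/2)x^2 + (3/4)x + 17/8
the matrix is upper triangular; its diagonal is (1, 1, 1, 1)
for a triangular matrix the eigenvalues are the diagonal entries, with algebraic multiplicity their repetition count
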